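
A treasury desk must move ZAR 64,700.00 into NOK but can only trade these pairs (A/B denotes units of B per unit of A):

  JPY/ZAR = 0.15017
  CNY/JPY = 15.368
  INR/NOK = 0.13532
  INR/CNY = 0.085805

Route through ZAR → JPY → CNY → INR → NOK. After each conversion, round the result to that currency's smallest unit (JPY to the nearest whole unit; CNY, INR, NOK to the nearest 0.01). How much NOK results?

ZAR 64,700.00 ÷ 0.15017 = JPY 430,845
JPY 430,845 ÷ 15.368 = CNY 28,035.20
CNY 28,035.20 ÷ 0.085805 = INR 326,731.54
INR 326,731.54 × 0.13532 = NOK 44,213.31

NOK 44,213.31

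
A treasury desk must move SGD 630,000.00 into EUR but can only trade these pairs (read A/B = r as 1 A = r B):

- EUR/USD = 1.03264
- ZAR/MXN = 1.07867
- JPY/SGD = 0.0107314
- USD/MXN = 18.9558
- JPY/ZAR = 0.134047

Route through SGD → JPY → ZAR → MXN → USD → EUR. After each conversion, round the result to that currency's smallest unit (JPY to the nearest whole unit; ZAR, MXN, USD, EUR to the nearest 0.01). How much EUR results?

SGD 630,000.00 ÷ 0.0107314 = JPY 58,706,227
JPY 58,706,227 × 0.134047 = ZAR 7,869,393.61
ZAR 7,869,393.61 × 1.07867 = MXN 8,488,478.81
MXN 8,488,478.81 ÷ 18.9558 = USD 447,803.78
USD 447,803.78 ÷ 1.03264 = EUR 433,649.46

EUR 433,649.46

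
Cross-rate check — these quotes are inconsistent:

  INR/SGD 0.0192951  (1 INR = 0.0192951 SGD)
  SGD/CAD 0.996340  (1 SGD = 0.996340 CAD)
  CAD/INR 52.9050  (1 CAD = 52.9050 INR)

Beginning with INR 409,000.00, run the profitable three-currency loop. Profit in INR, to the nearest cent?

Profit: INR 6,982.08

Profitable loop is INR → SGD → CAD → INR:
INR 409,000.00 × 0.0192951 = SGD 7,891.70
SGD 7,891.70 × 0.996340 = CAD 7,862.81
CAD 7,862.81 × 52.9050 = INR 415,982.08
Profit = INR 415,982.08 − INR 409,000.00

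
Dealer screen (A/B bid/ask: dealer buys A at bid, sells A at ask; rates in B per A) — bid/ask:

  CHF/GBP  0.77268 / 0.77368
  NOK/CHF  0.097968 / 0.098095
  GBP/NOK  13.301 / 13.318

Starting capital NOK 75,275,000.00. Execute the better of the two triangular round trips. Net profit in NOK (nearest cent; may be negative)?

Best loop NOK → CHF → GBP → NOK:
NOK 75,275,000.00 × 0.097968 (sell NOK at bid) = CHF 7,374,541.20
CHF 7,374,541.20 × 0.77268 (sell CHF at bid) = GBP 5,698,160.49
GBP 5,698,160.49 × 13.301 (sell GBP at bid) = NOK 75,791,232.74

Net profit: NOK 516,232.74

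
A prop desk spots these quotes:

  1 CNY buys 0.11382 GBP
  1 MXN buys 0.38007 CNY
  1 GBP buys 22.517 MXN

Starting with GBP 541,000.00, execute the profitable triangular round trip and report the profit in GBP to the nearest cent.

Profit: GBP 14,398.32

Profitable loop is GBP → CNY → MXN → GBP:
GBP 541,000.00 ÷ 0.11382 = CNY 4,753,118.96
CNY 4,753,118.96 ÷ 0.38007 = MXN 12,505,904.07
MXN 12,505,904.07 ÷ 22.517 = GBP 555,398.32
Profit = GBP 555,398.32 − GBP 541,000.00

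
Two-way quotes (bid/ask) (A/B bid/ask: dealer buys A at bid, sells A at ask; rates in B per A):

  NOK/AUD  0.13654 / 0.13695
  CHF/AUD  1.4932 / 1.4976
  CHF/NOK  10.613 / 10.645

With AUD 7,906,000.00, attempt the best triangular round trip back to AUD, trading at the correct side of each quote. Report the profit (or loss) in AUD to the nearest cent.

Best loop AUD → NOK → CHF → AUD:
AUD 7,906,000.00 ÷ 0.13695 (buy NOK at ask) = NOK 57,729,098.21
NOK 57,729,098.21 ÷ 10.645 (buy CHF at ask) = CHF 5,423,118.67
CHF 5,423,118.67 × 1.4932 (sell CHF at bid) = AUD 8,097,800.79

Net profit: AUD 191,800.79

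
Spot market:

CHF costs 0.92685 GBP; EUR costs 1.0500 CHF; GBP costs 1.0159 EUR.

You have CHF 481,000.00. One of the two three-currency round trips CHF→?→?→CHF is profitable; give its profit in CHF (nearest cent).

Profitable loop is CHF → EUR → GBP → CHF:
CHF 481,000.00 ÷ 1.0500 = EUR 458,095.24
EUR 458,095.24 ÷ 1.0159 = GBP 450,925.52
GBP 450,925.52 ÷ 0.92685 = CHF 486,514.02
Profit = CHF 486,514.02 − CHF 481,000.00

Profit: CHF 5,514.02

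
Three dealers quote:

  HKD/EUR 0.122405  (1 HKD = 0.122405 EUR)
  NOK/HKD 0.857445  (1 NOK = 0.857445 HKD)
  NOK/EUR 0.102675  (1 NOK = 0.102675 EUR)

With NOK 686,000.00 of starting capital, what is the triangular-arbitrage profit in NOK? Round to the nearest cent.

Profitable loop is NOK → HKD → EUR → NOK:
NOK 686,000.00 × 0.857445 = HKD 588,207.27
HKD 588,207.27 × 0.122405 = EUR 71,999.51
EUR 71,999.51 ÷ 0.102675 = NOK 701,237.02
Profit = NOK 701,237.02 − NOK 686,000.00

Profit: NOK 15,237.02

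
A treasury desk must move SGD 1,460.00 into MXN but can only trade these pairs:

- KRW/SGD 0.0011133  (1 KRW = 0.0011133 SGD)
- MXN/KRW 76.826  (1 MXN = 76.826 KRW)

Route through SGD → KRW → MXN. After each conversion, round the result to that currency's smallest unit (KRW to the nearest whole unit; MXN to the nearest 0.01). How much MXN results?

SGD 1,460.00 ÷ 0.0011133 = KRW 1,311,417
KRW 1,311,417 ÷ 76.826 = MXN 17,069.96

MXN 17,069.96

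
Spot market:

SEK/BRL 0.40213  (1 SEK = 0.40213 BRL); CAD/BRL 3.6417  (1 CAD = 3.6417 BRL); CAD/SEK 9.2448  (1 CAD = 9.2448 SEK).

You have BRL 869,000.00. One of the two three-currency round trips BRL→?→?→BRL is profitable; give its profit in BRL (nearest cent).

Profitable loop is BRL → CAD → SEK → BRL:
BRL 869,000.00 ÷ 3.6417 = CAD 238,624.82
CAD 238,624.82 × 9.2448 = SEK 2,206,038.72
SEK 2,206,038.72 × 0.40213 = BRL 887,114.35
Profit = BRL 887,114.35 − BRL 869,000.00

Profit: BRL 18,114.35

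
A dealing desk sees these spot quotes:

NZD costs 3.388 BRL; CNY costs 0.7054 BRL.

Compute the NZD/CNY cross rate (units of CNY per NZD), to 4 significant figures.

1 NZD × 3.388 = 3.388 BRL
3.388 BRL ÷ 0.7054 = 4.80295 CNY

NZD/CNY = 4.803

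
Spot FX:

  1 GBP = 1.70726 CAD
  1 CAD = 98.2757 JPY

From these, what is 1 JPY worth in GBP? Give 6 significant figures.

1 JPY ÷ 98.2757 = 0.0101755 CAD
0.0101755 CAD ÷ 1.70726 = 0.00596011 GBP

JPY/GBP = 0.00596011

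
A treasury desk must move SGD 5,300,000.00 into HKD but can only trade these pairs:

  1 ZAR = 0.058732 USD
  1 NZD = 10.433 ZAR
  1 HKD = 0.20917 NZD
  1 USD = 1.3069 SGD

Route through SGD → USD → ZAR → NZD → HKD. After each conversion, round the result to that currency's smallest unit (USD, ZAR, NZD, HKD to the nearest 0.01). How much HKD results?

SGD 5,300,000.00 ÷ 1.3069 = USD 4,055,398.27
USD 4,055,398.27 ÷ 0.058732 = ZAR 69,049,211.16
ZAR 69,049,211.16 ÷ 10.433 = NZD 6,618,346.70
NZD 6,618,346.70 ÷ 0.20917 = HKD 31,640,993.93

HKD 31,640,993.93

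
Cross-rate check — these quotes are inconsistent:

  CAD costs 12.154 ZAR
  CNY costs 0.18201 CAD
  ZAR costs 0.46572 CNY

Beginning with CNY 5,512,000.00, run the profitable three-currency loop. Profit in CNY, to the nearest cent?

Profitable loop is CNY → CAD → ZAR → CNY:
CNY 5,512,000.00 × 0.18201 = CAD 1,003,239.12
CAD 1,003,239.12 × 12.154 = ZAR 12,193,368.26
ZAR 12,193,368.26 × 0.46572 = CNY 5,678,695.47
Profit = CNY 5,678,695.47 − CNY 5,512,000.00

Profit: CNY 166,695.47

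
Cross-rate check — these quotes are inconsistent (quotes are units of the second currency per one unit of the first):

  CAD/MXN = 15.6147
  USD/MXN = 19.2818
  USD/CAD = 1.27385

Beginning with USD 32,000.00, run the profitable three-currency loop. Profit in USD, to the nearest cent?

Profit: USD 1,010.67

Profitable loop is USD → CAD → MXN → USD:
USD 32,000.00 × 1.27385 = CAD 40,763.20
CAD 40,763.20 × 15.6147 = MXN 636,505.14
MXN 636,505.14 ÷ 19.2818 = USD 33,010.67
Profit = USD 33,010.67 − USD 32,000.00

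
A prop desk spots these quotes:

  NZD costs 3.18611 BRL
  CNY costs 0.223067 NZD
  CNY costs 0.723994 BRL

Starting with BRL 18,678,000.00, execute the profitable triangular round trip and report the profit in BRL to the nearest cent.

Profitable loop is BRL → NZD → CNY → BRL:
BRL 18,678,000.00 ÷ 3.18611 = NZD 5,862,321.14
NZD 5,862,321.14 ÷ 0.223067 = CNY 26,280,539.65
CNY 26,280,539.65 × 0.723994 = BRL 19,026,953.02
Profit = BRL 19,026,953.02 − BRL 18,678,000.00

Profit: BRL 348,953.02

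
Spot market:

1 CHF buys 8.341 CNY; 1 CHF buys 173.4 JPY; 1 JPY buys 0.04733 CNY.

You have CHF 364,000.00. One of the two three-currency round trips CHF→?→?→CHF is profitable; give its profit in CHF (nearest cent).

Profitable loop is CHF → CNY → JPY → CHF:
CHF 364,000.00 × 8.341 = CNY 3,036,124.00
CNY 3,036,124.00 ÷ 0.04733 = JPY 64,147,982
JPY 64,147,982 ÷ 173.4 = CHF 369,942.23
Profit = CHF 369,942.23 − CHF 364,000.00

Profit: CHF 5,942.23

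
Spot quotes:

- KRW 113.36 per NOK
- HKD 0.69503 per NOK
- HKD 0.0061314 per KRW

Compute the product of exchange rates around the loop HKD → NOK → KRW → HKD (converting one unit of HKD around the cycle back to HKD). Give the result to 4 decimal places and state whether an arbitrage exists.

Around HKD → NOK → KRW → HKD: 1 ÷ 0.69503 × 113.36 × 0.0061314 = 1.000037
Product ≈ 1 (deviation 0.004%, within rounding noise).

1.0000 (no arbitrage)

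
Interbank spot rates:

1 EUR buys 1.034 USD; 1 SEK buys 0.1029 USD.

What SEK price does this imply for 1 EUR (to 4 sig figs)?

1 EUR × 1.034 = 1.034 USD
1.034 USD ÷ 0.1029 = 10.0486 SEK

EUR/SEK = 10.05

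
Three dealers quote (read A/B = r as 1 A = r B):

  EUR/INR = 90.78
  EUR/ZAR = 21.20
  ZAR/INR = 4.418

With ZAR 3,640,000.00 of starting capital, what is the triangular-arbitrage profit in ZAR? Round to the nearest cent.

Profitable loop is ZAR → INR → EUR → ZAR:
ZAR 3,640,000.00 × 4.418 = INR 16,081,520.00
INR 16,081,520.00 ÷ 90.78 = EUR 177,148.27
EUR 177,148.27 × 21.20 = ZAR 3,755,543.34
Profit = ZAR 3,755,543.34 − ZAR 3,640,000.00

Profit: ZAR 115,543.34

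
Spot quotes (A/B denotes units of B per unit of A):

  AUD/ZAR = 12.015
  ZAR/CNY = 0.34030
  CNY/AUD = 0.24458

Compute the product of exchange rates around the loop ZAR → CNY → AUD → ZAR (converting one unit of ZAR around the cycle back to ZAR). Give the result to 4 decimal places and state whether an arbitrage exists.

Around ZAR → CNY → AUD → ZAR: 1 × 0.34030 × 0.24458 × 12.015 = 1.000015
Product ≈ 1 (deviation 0.002%, within rounding noise).

1.0000 (no arbitrage)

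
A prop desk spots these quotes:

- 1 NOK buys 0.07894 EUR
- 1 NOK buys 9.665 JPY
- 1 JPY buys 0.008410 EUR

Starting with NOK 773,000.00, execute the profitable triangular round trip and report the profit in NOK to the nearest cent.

Profitable loop is NOK → JPY → EUR → NOK:
NOK 773,000.00 × 9.665 = JPY 7,471,045
JPY 7,471,045 × 0.008410 = EUR 62,831.49
EUR 62,831.49 ÷ 0.07894 = NOK 795,939.81
Profit = NOK 795,939.81 − NOK 773,000.00

Profit: NOK 22,939.81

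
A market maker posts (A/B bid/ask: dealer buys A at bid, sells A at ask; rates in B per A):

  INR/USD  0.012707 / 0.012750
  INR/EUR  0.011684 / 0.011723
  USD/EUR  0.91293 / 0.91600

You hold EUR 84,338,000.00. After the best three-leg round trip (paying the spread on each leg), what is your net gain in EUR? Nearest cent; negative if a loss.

Best loop EUR → USD → INR → EUR:
EUR 84,338,000.00 ÷ 0.91600 (buy USD at ask) = USD 92,072,052.40
USD 92,072,052.40 ÷ 0.012750 (buy INR at ask) = INR 7,221,337,443.27
INR 7,221,337,443.27 × 0.011684 (sell INR at bid) = EUR 84,374,106.69

Net profit: EUR 36,106.69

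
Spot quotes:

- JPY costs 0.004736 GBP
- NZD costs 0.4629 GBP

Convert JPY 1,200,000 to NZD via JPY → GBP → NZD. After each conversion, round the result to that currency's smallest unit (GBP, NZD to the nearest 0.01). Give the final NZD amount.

NZD 12,277.38

JPY 1,200,000 × 0.004736 = GBP 5,683.20
GBP 5,683.20 ÷ 0.4629 = NZD 12,277.38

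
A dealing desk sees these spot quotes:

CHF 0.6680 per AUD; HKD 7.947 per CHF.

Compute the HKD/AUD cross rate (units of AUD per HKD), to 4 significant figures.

1 HKD ÷ 7.947 = 0.125834 CHF
0.125834 CHF ÷ 0.6680 = 0.188374 AUD

HKD/AUD = 0.1884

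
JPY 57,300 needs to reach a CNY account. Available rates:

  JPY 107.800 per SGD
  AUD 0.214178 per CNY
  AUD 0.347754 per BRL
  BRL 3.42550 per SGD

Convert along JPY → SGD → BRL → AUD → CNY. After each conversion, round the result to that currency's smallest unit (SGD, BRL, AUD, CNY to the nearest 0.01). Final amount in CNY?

JPY 57,300 ÷ 107.800 = SGD 531.54
SGD 531.54 × 3.42550 = BRL 1,820.79
BRL 1,820.79 × 0.347754 = AUD 633.19
AUD 633.19 ÷ 0.214178 = CNY 2,956.37

CNY 2,956.37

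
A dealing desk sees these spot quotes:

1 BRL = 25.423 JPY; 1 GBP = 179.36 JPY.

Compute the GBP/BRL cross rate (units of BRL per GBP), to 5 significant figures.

1 GBP × 179.36 = 179.36 JPY
179.36 JPY ÷ 25.423 = 7.05503 BRL

GBP/BRL = 7.0550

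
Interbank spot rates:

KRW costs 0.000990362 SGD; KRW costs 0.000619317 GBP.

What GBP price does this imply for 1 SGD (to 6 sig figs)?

1 SGD ÷ 0.000990362 = 1009.73 KRW
1009.73 KRW × 0.000619317 = 0.625344 GBP

SGD/GBP = 0.625344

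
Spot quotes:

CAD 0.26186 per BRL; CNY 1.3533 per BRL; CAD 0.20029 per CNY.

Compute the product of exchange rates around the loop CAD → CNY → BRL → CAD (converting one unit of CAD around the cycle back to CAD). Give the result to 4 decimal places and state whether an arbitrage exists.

0.9661 (arbitrage exists)

Around CAD → CNY → BRL → CAD: 1 ÷ 0.20029 ÷ 1.3533 × 0.26186 = 0.966086
Product < 1; profitable direction is CAD → BRL → CNY → CAD.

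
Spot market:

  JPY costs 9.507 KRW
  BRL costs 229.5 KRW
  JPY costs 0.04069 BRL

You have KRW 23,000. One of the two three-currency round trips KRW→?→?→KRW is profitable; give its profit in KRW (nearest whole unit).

Profitable loop is KRW → BRL → JPY → KRW:
KRW 23,000 ÷ 229.5 = BRL 100.22
BRL 100.22 ÷ 0.04069 = JPY 2,463
JPY 2,463 × 9.507 = KRW 23,415
Profit = KRW 23,415 − KRW 23,000

Profit: KRW 415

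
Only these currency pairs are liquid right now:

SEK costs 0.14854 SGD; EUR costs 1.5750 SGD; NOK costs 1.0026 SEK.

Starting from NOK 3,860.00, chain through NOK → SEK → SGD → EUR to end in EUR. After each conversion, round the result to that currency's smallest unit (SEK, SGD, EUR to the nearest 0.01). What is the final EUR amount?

EUR 364.99

NOK 3,860.00 × 1.0026 = SEK 3,870.04
SEK 3,870.04 × 0.14854 = SGD 574.86
SGD 574.86 ÷ 1.5750 = EUR 364.99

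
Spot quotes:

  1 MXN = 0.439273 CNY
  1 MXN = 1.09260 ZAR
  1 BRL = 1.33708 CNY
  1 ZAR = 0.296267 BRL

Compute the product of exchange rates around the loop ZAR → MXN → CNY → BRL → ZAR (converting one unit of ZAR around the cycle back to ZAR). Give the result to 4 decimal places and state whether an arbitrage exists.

1.0149 (arbitrage exists)

Around ZAR → MXN → CNY → BRL → ZAR: 1 ÷ 1.09260 × 0.439273 ÷ 1.33708 ÷ 0.296267 = 1.014922
Product > 1; profitable direction is ZAR → MXN → CNY → BRL → ZAR.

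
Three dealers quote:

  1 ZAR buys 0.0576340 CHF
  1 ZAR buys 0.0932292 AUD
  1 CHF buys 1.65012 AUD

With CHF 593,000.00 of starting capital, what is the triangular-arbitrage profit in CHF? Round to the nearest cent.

Profitable loop is CHF → AUD → ZAR → CHF:
CHF 593,000.00 × 1.65012 = AUD 978,521.16
AUD 978,521.16 ÷ 0.0932292 = ZAR 10,495,865.67
ZAR 10,495,865.67 × 0.0576340 = CHF 604,918.72
Profit = CHF 604,918.72 − CHF 593,000.00

Profit: CHF 11,918.72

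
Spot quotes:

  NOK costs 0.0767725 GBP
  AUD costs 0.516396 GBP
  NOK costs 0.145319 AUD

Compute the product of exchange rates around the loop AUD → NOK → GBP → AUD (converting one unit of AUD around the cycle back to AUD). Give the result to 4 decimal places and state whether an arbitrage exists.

1.0231 (arbitrage exists)

Around AUD → NOK → GBP → AUD: 1 ÷ 0.145319 × 0.0767725 ÷ 0.516396 = 1.023058
Product > 1; profitable direction is AUD → NOK → GBP → AUD.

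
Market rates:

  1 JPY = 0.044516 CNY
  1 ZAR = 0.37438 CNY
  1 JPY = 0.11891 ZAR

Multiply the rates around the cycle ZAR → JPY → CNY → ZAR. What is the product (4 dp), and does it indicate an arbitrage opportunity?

Around ZAR → JPY → CNY → ZAR: 1 ÷ 0.11891 × 0.044516 ÷ 0.37438 = 0.999966
Product ≈ 1 (deviation 0.003%, within rounding noise).

1.0000 (no arbitrage)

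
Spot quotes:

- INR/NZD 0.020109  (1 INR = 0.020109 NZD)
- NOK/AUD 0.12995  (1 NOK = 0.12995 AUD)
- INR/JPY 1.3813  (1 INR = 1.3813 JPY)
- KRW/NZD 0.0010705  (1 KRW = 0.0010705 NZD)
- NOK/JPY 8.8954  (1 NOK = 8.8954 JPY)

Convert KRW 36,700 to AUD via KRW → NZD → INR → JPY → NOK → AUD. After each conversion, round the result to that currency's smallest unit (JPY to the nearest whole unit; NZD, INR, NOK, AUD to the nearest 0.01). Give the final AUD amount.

KRW 36,700 × 0.0010705 = NZD 39.29
NZD 39.29 ÷ 0.020109 = INR 1,953.85
INR 1,953.85 × 1.3813 = JPY 2,699
JPY 2,699 ÷ 8.8954 = NOK 303.42
NOK 303.42 × 0.12995 = AUD 39.43

AUD 39.43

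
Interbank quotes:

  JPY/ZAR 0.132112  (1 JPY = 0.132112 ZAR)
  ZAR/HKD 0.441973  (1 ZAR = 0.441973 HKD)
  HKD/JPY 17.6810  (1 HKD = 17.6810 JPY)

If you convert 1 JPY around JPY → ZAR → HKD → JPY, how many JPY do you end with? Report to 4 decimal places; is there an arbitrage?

Around JPY → ZAR → HKD → JPY: 1 × 0.132112 × 0.441973 × 17.6810 = 1.032392
Product > 1; profitable direction is JPY → ZAR → HKD → JPY.

1.0324 (arbitrage exists)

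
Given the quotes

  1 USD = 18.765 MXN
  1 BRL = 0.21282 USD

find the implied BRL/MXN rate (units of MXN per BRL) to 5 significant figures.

BRL/MXN = 3.9936

1 BRL × 0.21282 = 0.21282 USD
0.21282 USD × 18.765 = 3.99357 MXN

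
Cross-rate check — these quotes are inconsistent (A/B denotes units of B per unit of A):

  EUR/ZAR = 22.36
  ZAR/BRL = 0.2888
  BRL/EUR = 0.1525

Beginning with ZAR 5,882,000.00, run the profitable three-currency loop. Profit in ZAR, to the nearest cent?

Profitable loop is ZAR → EUR → BRL → ZAR:
ZAR 5,882,000.00 ÷ 22.36 = EUR 263,059.03
EUR 263,059.03 ÷ 0.1525 = BRL 1,724,977.27
BRL 1,724,977.27 ÷ 0.2888 = ZAR 5,972,912.99
Profit = ZAR 5,972,912.99 − ZAR 5,882,000.00

Profit: ZAR 90,912.99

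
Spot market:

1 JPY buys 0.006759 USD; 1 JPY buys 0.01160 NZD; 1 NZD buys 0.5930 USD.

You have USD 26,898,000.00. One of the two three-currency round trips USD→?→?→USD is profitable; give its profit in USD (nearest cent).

Profitable loop is USD → JPY → NZD → USD:
USD 26,898,000.00 ÷ 0.006759 = JPY 3,979,582,779
JPY 3,979,582,779 × 0.01160 = NZD 46,163,160.23
NZD 46,163,160.23 × 0.5930 = USD 27,374,754.02
Profit = USD 27,374,754.02 − USD 26,898,000.00

Profit: USD 476,754.02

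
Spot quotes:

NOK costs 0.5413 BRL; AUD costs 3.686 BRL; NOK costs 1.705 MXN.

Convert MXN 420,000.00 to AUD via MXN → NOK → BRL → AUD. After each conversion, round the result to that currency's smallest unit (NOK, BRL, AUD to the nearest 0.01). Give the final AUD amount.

MXN 420,000.00 ÷ 1.705 = NOK 246,334.31
NOK 246,334.31 × 0.5413 = BRL 133,340.76
BRL 133,340.76 ÷ 3.686 = AUD 36,174.92

AUD 36,174.92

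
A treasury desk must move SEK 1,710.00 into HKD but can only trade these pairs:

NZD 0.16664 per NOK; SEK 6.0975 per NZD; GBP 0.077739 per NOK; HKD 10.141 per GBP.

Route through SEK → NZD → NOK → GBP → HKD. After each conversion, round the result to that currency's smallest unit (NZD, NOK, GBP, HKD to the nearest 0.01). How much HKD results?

SEK 1,710.00 ÷ 6.0975 = NZD 280.44
NZD 280.44 ÷ 0.16664 = NOK 1,682.91
NOK 1,682.91 × 0.077739 = GBP 130.83
GBP 130.83 × 10.141 = HKD 1,326.75

HKD 1,326.75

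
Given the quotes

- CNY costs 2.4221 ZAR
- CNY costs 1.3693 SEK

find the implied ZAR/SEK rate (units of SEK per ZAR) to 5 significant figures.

ZAR/SEK = 0.56534

1 ZAR ÷ 2.4221 = 0.412865 CNY
0.412865 CNY × 1.3693 = 0.565336 SEK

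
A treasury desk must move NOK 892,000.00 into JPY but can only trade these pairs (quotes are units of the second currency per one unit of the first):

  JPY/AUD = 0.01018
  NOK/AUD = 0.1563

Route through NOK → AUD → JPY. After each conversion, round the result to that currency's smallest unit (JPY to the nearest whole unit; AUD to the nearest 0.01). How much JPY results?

JPY 13,695,442

NOK 892,000.00 × 0.1563 = AUD 139,419.60
AUD 139,419.60 ÷ 0.01018 = JPY 13,695,442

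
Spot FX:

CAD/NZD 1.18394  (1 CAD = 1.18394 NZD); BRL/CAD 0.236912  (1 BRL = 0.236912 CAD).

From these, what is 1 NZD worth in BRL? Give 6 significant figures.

1 NZD ÷ 1.18394 = 0.844637 CAD
0.844637 CAD ÷ 0.236912 = 3.56519 BRL

NZD/BRL = 3.56519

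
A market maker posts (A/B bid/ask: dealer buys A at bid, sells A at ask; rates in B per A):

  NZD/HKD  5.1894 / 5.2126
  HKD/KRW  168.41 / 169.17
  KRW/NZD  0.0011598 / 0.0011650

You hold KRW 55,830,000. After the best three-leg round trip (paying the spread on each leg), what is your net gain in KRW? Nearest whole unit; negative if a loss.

Best loop KRW → NZD → HKD → KRW:
KRW 55,830,000 × 0.0011598 (sell KRW at bid) = NZD 64,751.63
NZD 64,751.63 × 5.1894 (sell NZD at bid) = HKD 336,022.13
HKD 336,022.13 × 168.41 (sell HKD at bid) = KRW 56,589,487

Net profit: KRW 759,487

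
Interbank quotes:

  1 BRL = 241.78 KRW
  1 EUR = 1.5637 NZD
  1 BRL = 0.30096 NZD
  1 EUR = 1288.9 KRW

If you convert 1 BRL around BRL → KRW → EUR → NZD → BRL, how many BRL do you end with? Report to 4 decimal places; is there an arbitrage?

0.9746 (arbitrage exists)

Around BRL → KRW → EUR → NZD → BRL: 1 × 241.78 ÷ 1288.9 × 1.5637 ÷ 0.30096 = 0.974644
Product < 1; profitable direction is BRL → NZD → EUR → KRW → BRL.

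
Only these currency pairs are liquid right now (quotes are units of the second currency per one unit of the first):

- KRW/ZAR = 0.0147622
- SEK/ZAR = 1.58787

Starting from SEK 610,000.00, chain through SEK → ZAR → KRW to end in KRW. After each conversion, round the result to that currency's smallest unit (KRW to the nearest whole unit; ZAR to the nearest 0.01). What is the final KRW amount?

KRW 65,613,574

SEK 610,000.00 × 1.58787 = ZAR 968,600.70
ZAR 968,600.70 ÷ 0.0147622 = KRW 65,613,574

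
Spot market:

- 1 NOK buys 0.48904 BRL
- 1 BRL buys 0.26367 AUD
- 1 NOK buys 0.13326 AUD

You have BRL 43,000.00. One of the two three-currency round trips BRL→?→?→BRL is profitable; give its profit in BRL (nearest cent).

Profit: BRL 1,438.89

Profitable loop is BRL → NOK → AUD → BRL:
BRL 43,000.00 ÷ 0.48904 = NOK 87,927.37
NOK 87,927.37 × 0.13326 = AUD 11,717.20
AUD 11,717.20 ÷ 0.26367 = BRL 44,438.89
Profit = BRL 44,438.89 − BRL 43,000.00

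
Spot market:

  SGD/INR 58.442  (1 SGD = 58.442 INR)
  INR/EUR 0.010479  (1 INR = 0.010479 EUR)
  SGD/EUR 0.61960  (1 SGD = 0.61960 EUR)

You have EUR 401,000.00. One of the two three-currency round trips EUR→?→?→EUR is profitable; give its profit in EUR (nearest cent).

Profitable loop is EUR → INR → SGD → EUR:
EUR 401,000.00 ÷ 0.010479 = INR 38,267,010.21
INR 38,267,010.21 ÷ 58.442 = SGD 654,786.12
SGD 654,786.12 × 0.61960 = EUR 405,705.48
Profit = EUR 405,705.48 − EUR 401,000.00

Profit: EUR 4,705.48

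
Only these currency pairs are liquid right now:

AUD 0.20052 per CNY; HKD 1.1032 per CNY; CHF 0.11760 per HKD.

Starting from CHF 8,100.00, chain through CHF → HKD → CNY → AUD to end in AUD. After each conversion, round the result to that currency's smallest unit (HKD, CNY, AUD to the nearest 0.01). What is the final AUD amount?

CHF 8,100.00 ÷ 0.11760 = HKD 68,877.55
HKD 68,877.55 ÷ 1.1032 = CNY 62,434.33
CNY 62,434.33 × 0.20052 = AUD 12,519.33

AUD 12,519.33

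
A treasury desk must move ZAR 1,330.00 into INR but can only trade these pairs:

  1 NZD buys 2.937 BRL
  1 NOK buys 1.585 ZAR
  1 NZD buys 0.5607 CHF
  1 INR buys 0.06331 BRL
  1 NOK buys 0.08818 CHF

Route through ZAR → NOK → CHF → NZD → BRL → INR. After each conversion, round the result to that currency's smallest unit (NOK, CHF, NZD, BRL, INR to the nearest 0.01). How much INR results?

ZAR 1,330.00 ÷ 1.585 = NOK 839.12
NOK 839.12 × 0.08818 = CHF 73.99
CHF 73.99 ÷ 0.5607 = NZD 131.96
NZD 131.96 × 2.937 = BRL 387.57
BRL 387.57 ÷ 0.06331 = INR 6,121.78

INR 6,121.78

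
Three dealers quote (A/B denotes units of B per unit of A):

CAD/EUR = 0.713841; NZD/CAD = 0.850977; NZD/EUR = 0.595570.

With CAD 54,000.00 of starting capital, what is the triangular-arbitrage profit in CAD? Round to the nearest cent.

Profit: CAD 1,078.27

Profitable loop is CAD → EUR → NZD → CAD:
CAD 54,000.00 × 0.713841 = EUR 38,547.41
EUR 38,547.41 ÷ 0.595570 = NZD 64,723.57
NZD 64,723.57 × 0.850977 = CAD 55,078.27
Profit = CAD 55,078.27 − CAD 54,000.00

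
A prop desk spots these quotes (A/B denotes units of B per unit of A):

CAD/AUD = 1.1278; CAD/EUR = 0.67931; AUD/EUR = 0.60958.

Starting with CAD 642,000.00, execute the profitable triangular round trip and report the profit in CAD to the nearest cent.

Profit: CAD 7,725.36

Profitable loop is CAD → AUD → EUR → CAD:
CAD 642,000.00 × 1.1278 = AUD 724,047.60
AUD 724,047.60 × 0.60958 = EUR 441,364.94
EUR 441,364.94 ÷ 0.67931 = CAD 649,725.36
Profit = CAD 649,725.36 − CAD 642,000.00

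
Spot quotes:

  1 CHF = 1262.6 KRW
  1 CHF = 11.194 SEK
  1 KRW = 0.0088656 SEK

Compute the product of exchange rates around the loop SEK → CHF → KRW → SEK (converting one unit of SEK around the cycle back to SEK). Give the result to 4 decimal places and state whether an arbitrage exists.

Around SEK → CHF → KRW → SEK: 1 ÷ 11.194 × 1262.6 × 0.0088656 = 0.999974
Product ≈ 1 (deviation 0.003%, within rounding noise).

1.0000 (no arbitrage)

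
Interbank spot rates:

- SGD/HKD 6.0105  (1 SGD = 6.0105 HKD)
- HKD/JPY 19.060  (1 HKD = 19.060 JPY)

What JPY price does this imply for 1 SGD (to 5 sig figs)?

SGD/JPY = 114.56

1 SGD × 6.0105 = 6.0105 HKD
6.0105 HKD × 19.060 = 114.56 JPY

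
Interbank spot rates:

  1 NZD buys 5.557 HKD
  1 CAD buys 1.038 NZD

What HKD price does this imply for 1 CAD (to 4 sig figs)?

1 CAD × 1.038 = 1.038 NZD
1.038 NZD × 5.557 = 5.76817 HKD

CAD/HKD = 5.768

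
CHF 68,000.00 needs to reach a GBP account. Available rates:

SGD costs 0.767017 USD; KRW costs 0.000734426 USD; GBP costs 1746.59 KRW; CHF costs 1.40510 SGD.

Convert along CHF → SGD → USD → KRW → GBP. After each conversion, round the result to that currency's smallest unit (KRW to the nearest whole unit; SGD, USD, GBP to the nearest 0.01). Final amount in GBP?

CHF 68,000.00 × 1.40510 = SGD 95,546.80
SGD 95,546.80 × 0.767017 = USD 73,286.02
USD 73,286.02 ÷ 0.000734426 = KRW 99,786,799
KRW 99,786,799 ÷ 1746.59 = GBP 57,132.35

GBP 57,132.35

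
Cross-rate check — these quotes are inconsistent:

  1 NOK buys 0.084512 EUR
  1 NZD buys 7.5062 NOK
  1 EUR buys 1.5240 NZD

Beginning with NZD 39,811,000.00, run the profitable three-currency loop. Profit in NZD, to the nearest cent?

Profit: NZD 1,368,361.48

Profitable loop is NZD → EUR → NOK → NZD:
NZD 39,811,000.00 ÷ 1.5240 = EUR 26,122,703.41
EUR 26,122,703.41 ÷ 0.084512 = NOK 309,100,523.15
NOK 309,100,523.15 ÷ 7.5062 = NZD 41,179,361.48
Profit = NZD 41,179,361.48 − NZD 39,811,000.00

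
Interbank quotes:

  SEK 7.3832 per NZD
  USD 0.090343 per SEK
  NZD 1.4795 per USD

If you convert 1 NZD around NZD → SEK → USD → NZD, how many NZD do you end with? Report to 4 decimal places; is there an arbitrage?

0.9869 (arbitrage exists)

Around NZD → SEK → USD → NZD: 1 × 7.3832 × 0.090343 × 1.4795 = 0.986857
Product < 1; profitable direction is NZD → USD → SEK → NZD.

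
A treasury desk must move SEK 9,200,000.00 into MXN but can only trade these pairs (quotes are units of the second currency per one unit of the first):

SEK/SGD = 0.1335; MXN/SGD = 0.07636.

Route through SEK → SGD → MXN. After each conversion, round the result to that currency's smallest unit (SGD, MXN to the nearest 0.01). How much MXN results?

SEK 9,200,000.00 × 0.1335 = SGD 1,228,200.00
SGD 1,228,200.00 ÷ 0.07636 = MXN 16,084,337.35

MXN 16,084,337.35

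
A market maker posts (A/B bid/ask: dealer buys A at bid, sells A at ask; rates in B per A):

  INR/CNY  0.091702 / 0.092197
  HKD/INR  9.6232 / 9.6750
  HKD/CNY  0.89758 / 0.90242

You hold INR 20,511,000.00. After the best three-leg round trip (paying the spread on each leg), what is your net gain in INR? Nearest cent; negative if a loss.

Best loop INR → HKD → CNY → INR:
INR 20,511,000.00 ÷ 9.6750 (buy HKD at ask) = HKD 2,120,000.00
HKD 2,120,000.00 × 0.89758 (sell HKD at bid) = CNY 1,902,869.60
CNY 1,902,869.60 ÷ 0.092197 (buy INR at ask) = INR 20,639,170.47

Net profit: INR 128,170.47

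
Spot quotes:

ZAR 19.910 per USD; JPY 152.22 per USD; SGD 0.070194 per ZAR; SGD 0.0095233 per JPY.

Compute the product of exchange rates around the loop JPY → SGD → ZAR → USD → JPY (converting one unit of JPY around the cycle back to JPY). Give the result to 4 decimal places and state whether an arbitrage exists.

1.0373 (arbitrage exists)

Around JPY → SGD → ZAR → USD → JPY: 1 × 0.0095233 ÷ 0.070194 ÷ 19.910 × 152.22 = 1.037261
Product > 1; profitable direction is JPY → SGD → ZAR → USD → JPY.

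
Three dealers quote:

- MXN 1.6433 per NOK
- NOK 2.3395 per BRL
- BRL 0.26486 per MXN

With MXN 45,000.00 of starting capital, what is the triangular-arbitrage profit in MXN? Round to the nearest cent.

Profitable loop is MXN → BRL → NOK → MXN:
MXN 45,000.00 × 0.26486 = BRL 11,918.70
BRL 11,918.70 × 2.3395 = NOK 27,883.80
NOK 27,883.80 × 1.6433 = MXN 45,821.45
Profit = MXN 45,821.45 − MXN 45,000.00

Profit: MXN 821.45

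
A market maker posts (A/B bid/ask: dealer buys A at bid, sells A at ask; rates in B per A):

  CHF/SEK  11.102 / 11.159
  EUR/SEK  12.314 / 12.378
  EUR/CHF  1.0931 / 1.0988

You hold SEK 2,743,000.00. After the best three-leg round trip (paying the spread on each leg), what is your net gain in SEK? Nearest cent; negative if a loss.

Net profit: SEK 11,742.62

Best loop SEK → CHF → EUR → SEK:
SEK 2,743,000.00 ÷ 11.159 (buy CHF at ask) = CHF 245,810.56
CHF 245,810.56 ÷ 1.0988 (buy EUR at ask) = EUR 223,708.19
EUR 223,708.19 × 12.314 (sell EUR at bid) = SEK 2,754,742.62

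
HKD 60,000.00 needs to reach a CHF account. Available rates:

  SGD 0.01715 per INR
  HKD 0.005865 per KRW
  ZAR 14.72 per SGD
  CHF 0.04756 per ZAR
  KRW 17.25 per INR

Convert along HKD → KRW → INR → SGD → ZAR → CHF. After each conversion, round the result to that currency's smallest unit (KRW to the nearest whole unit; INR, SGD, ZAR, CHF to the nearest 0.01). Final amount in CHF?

HKD 60,000.00 ÷ 0.005865 = KRW 10,230,179
KRW 10,230,179 ÷ 17.25 = INR 593,053.86
INR 593,053.86 × 0.01715 = SGD 10,170.87
SGD 10,170.87 × 14.72 = ZAR 149,715.21
ZAR 149,715.21 × 0.04756 = CHF 7,120.46

CHF 7,120.46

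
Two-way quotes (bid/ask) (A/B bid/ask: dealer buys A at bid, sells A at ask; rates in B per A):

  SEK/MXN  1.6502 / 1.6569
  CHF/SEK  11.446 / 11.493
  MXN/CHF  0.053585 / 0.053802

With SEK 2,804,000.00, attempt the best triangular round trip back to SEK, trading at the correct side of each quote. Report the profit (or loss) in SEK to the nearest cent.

Best loop SEK → MXN → CHF → SEK:
SEK 2,804,000.00 × 1.6502 (sell SEK at bid) = MXN 4,627,160.80
MXN 4,627,160.80 × 0.053585 (sell MXN at bid) = CHF 247,946.41
CHF 247,946.41 × 11.446 (sell CHF at bid) = SEK 2,837,994.63

Net profit: SEK 33,994.63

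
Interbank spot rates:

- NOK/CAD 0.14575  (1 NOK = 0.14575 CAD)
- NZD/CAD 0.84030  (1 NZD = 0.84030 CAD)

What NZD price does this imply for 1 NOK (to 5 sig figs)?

1 NOK × 0.14575 = 0.14575 CAD
0.14575 CAD ÷ 0.84030 = 0.17345 NZD

NOK/NZD = 0.17345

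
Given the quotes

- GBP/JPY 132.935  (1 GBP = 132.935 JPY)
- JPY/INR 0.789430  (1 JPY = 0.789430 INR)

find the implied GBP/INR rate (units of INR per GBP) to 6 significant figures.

GBP/INR = 104.943

1 GBP × 132.935 = 132.935 JPY
132.935 JPY × 0.789430 = 104.943 INR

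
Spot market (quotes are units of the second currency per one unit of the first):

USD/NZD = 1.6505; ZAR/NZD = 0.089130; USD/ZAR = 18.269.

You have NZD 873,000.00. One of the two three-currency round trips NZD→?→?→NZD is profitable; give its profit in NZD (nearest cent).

Profitable loop is NZD → ZAR → USD → NZD:
NZD 873,000.00 ÷ 0.089130 = ZAR 9,794,681.93
ZAR 9,794,681.93 ÷ 18.269 = USD 536,136.73
USD 536,136.73 × 1.6505 = NZD 884,893.67
Profit = NZD 884,893.67 − NZD 873,000.00

Profit: NZD 11,893.67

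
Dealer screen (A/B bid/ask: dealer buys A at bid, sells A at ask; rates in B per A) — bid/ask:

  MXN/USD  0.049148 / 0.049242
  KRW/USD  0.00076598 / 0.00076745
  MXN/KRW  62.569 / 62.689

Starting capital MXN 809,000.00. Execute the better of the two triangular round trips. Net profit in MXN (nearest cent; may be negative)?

Net profit: MXN 17,443.06

Best loop MXN → USD → KRW → MXN:
MXN 809,000.00 × 0.049148 (sell MXN at bid) = USD 39,760.73
USD 39,760.73 ÷ 0.00076745 (buy KRW at ask) = KRW 51,808,889
KRW 51,808,889 ÷ 62.689 (buy MXN at ask) = MXN 826,443.06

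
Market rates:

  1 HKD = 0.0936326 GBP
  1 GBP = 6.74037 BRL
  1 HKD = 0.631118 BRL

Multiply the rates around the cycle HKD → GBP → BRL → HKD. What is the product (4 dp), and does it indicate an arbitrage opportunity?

Around HKD → GBP → BRL → HKD: 1 × 0.0936326 × 6.74037 ÷ 0.631118 = 1.000001
Product ≈ 1 (deviation 0.000%, within rounding noise).

1.0000 (no arbitrage)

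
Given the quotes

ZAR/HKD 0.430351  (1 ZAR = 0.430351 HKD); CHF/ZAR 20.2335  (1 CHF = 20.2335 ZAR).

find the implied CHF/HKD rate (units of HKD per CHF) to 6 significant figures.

1 CHF × 20.2335 = 20.2335 ZAR
20.2335 ZAR × 0.430351 = 8.70751 HKD

CHF/HKD = 8.70751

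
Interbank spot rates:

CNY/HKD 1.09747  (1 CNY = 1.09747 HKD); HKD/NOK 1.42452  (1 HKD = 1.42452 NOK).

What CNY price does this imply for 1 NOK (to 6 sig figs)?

1 NOK ÷ 1.42452 = 0.701991 HKD
0.701991 HKD ÷ 1.09747 = 0.639645 CNY

NOK/CNY = 0.639645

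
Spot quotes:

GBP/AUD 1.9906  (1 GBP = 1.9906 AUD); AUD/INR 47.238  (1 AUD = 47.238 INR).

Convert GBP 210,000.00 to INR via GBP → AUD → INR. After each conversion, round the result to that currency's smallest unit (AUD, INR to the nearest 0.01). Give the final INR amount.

INR 19,746,712.19

GBP 210,000.00 × 1.9906 = AUD 418,026.00
AUD 418,026.00 × 47.238 = INR 19,746,712.19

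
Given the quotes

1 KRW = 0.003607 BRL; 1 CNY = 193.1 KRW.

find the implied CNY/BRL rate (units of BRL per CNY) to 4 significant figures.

1 CNY × 193.1 = 193.1 KRW
193.1 KRW × 0.003607 = 0.696512 BRL

CNY/BRL = 0.6965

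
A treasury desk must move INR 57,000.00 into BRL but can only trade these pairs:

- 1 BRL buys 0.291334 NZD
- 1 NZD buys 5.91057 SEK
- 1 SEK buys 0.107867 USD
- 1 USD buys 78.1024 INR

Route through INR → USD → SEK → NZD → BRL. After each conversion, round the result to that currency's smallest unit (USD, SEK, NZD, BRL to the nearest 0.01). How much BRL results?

INR 57,000.00 ÷ 78.1024 = USD 729.81
USD 729.81 ÷ 0.107867 = SEK 6,765.83
SEK 6,765.83 ÷ 5.91057 = NZD 1,144.70
NZD 1,144.70 ÷ 0.291334 = BRL 3,929.17

BRL 3,929.17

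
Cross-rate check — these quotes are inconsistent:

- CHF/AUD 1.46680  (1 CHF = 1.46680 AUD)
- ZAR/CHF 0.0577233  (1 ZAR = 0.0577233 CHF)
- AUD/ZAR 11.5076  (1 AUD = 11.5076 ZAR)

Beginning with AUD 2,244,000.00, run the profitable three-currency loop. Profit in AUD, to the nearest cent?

Profit: AUD 59,117.22

Profitable loop is AUD → CHF → ZAR → AUD:
AUD 2,244,000.00 ÷ 1.46680 = CHF 1,529,860.92
CHF 1,529,860.92 ÷ 0.0577233 = ZAR 26,503,351.71
ZAR 26,503,351.71 ÷ 11.5076 = AUD 2,303,117.22
Profit = AUD 2,303,117.22 − AUD 2,244,000.00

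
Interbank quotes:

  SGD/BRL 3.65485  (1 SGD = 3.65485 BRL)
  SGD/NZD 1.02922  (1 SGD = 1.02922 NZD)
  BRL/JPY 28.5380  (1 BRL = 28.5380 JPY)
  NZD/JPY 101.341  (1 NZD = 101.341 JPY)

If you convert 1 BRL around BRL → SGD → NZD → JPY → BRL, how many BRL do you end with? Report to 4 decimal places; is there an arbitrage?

1.0000 (no arbitrage)

Around BRL → SGD → NZD → JPY → BRL: 1 ÷ 3.65485 × 1.02922 × 101.341 ÷ 28.5380 = 1.000001
Product ≈ 1 (deviation 0.000%, within rounding noise).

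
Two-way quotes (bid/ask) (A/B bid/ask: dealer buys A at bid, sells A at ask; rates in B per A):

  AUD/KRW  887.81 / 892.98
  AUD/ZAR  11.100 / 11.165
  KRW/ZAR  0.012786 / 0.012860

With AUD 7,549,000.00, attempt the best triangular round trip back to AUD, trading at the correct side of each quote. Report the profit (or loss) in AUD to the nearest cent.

Best loop AUD → KRW → ZAR → AUD:
AUD 7,549,000.00 × 887.81 (sell AUD at bid) = KRW 6,702,077,690
KRW 6,702,077,690 × 0.012786 (sell KRW at bid) = ZAR 85,692,765.34
ZAR 85,692,765.34 ÷ 11.165 (buy AUD at ask) = AUD 7,675,124.53

Net profit: AUD 126,124.53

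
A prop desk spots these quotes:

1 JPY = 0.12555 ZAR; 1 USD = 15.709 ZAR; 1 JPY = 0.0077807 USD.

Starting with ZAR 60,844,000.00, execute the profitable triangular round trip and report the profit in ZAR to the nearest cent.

Profitable loop is ZAR → USD → JPY → ZAR:
ZAR 60,844,000.00 ÷ 15.709 = USD 3,873,193.71
USD 3,873,193.71 ÷ 0.0077807 = JPY 497,795,020
JPY 497,795,020 × 0.12555 = ZAR 62,498,164.74
Profit = ZAR 62,498,164.74 − ZAR 60,844,000.00

Profit: ZAR 1,654,164.74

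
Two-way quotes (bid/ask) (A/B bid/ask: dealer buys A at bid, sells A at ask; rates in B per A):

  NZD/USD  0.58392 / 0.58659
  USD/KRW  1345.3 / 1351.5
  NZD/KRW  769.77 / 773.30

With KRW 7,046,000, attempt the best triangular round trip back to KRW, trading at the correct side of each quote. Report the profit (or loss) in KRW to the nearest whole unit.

Net profit: KRW 111,595

Best loop KRW → NZD → USD → KRW:
KRW 7,046,000 ÷ 773.30 (buy NZD at ask) = NZD 9,111.60
NZD 9,111.60 × 0.58392 (sell NZD at bid) = USD 5,320.45
USD 5,320.45 × 1345.3 (sell USD at bid) = KRW 7,157,595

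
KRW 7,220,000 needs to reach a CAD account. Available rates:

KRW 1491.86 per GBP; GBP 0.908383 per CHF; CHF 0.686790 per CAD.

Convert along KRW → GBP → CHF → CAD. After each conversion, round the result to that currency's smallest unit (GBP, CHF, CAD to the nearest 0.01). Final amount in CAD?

CAD 7,757.41

KRW 7,220,000 ÷ 1491.86 = GBP 4,839.60
GBP 4,839.60 ÷ 0.908383 = CHF 5,327.71
CHF 5,327.71 ÷ 0.686790 = CAD 7,757.41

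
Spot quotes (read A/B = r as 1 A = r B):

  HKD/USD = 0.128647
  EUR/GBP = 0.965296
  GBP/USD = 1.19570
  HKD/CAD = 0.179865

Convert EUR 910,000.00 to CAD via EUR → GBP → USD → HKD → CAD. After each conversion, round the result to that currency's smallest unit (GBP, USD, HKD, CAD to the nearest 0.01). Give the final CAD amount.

CAD 1,468,490.45

EUR 910,000.00 × 0.965296 = GBP 878,419.36
GBP 878,419.36 × 1.19570 = USD 1,050,326.03
USD 1,050,326.03 ÷ 0.128647 = HKD 8,164,403.60
HKD 8,164,403.60 × 0.179865 = CAD 1,468,490.45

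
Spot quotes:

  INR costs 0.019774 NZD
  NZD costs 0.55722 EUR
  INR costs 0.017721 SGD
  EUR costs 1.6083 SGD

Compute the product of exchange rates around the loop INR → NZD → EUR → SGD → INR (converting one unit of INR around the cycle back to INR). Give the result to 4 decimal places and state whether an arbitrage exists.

Around INR → NZD → EUR → SGD → INR: 1 × 0.019774 × 0.55722 × 1.6083 ÷ 0.017721 = 1.000000
Product ≈ 1 (deviation 0.000%, within rounding noise).

1.0000 (no arbitrage)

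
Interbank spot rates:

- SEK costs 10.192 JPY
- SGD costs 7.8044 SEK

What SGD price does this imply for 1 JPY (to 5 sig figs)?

JPY/SGD = 0.012572

1 JPY ÷ 10.192 = 0.0981162 SEK
0.0981162 SEK ÷ 7.8044 = 0.0125719 SGD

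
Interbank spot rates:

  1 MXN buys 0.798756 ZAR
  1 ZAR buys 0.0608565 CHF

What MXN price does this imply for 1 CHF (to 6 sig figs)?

1 CHF ÷ 0.0608565 = 16.4321 ZAR
16.4321 ZAR ÷ 0.798756 = 20.5721 MXN

CHF/MXN = 20.5721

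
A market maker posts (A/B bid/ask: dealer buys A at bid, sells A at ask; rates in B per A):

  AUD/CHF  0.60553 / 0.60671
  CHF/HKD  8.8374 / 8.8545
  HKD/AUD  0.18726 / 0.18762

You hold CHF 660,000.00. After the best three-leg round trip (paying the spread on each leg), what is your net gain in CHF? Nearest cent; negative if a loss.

Best loop CHF → HKD → AUD → CHF:
CHF 660,000.00 × 8.8374 (sell CHF at bid) = HKD 5,832,684.00
HKD 5,832,684.00 × 0.18726 (sell HKD at bid) = AUD 1,092,228.41
AUD 1,092,228.41 × 0.60553 (sell AUD at bid) = CHF 661,377.07

Net profit: CHF 1,377.07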